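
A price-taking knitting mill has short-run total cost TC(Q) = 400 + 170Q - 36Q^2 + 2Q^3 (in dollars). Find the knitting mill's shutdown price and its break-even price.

AVC = 170 - 36Q + 2Q^2; minimized at Q = 9, giving min AVC = $8. That is the shutdown price.
ATC = 400/Q + 170 - 36Q + 2Q^2. Setting dATC/dQ = −400/Q^2 − 36 + 4Q = 0 gives Q = 10 (since 4·10^3 − 36·10^2 = 400).
min ATC = 400/10 + 170 − 36·10 + 2·10^2 = $50. That is the break-even price.
For $8 ≤ P < $50 the firm produces at a loss; below $8 it shuts down.

Shutdown price = $8; break-even price = $50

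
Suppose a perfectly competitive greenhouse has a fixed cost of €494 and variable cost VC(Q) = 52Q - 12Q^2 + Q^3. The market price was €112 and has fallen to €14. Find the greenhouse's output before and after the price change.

Output falls from 10 to 0 (the firm shuts down)

AVC = 52 - 12Q + Q^2, minimized at Q = 6 where min AVC = €16. MC = 52 - 24Q + 3Q^2.
With P = €112 above the shutdown price, P = MC gives Q = 10.
At P = €14 < min AVC = €16, price no longer covers variable cost at any output, so the firm shuts down: Q = 0.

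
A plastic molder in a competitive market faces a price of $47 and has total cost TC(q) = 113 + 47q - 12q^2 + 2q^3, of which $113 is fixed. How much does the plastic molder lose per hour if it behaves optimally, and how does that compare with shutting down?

AVC = 47 - 12q + 2q^2 has its minimum $29 at q = 3; price $47 clears that bar, so the firm operates.
MC = 47 - 24q + 6q^2. Setting P = MC and taking the root on the rising branch gives q* = 4.
TR = 47·4 = 188. TC = 113 + 124 = 237. Profit = 188 − 237 = -$49.
Shutting down would mean losing the fixed cost of $113, so operating at a loss of $49 is better by $64.

Profit = -$49 at q = 4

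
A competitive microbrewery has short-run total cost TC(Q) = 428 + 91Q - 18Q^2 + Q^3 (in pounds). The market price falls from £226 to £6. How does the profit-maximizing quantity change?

Output falls from 15 to 0 (the firm shuts down)

AVC = 91 - 18Q + Q^2, minimized at Q = 9 where min AVC = £10. MC = 91 - 36Q + 3Q^2.
With P = £226 above the shutdown price, P = MC gives Q = 15.
At P = £6 < min AVC = £10, price no longer covers variable cost at any output, so the firm shuts down: Q = 0.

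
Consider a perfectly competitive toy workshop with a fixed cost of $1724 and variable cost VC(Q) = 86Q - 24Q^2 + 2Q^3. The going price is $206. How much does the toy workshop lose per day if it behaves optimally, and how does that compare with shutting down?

AVC = 86 - 24Q + 2Q^2; min AVC = $14 at Q = 6. Since P = $206 ≥ min AVC, the firm produces.
With MC = 86 - 48Q + 6Q^2, P = MC on the upward-sloping part at Q* = 10.
TR = 206·10 = 2060. TC = 1724 + 460 = 2184. Profit = 2060 − 2184 = -$124.
That loss of $124 beats the $1724 the firm would lose by shutting down; producing recovers $1600 of fixed cost.

Profit = -$124 at Q = 10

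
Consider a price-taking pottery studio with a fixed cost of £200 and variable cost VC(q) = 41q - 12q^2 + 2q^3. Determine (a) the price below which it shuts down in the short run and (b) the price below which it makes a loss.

Shutdown price = £23; break-even price = £71

Shutdown price = min AVC. AVC = 41 - 12q + 2q^2, with vertex at q = 3 and minimum £23.
ATC = 200/q + 41 - 12q + 2q^2. Setting dATC/dq = −200/q^2 − 12 + 4q = 0 gives q = 5 (since 4·5^3 − 12·5^2 = 200).
min ATC = 200/5 + 41 − 12·5 + 2·5^2 = £71. That is the break-even price.
For £23 ≤ P < £71 the firm produces at a loss; below £23 it shuts down.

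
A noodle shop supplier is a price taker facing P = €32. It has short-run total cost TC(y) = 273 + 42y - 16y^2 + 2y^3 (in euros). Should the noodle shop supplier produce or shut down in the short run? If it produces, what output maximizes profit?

From TC, MC = TC'(y) = 42 - 32y + 6y^2 and AVC = VC/y = 42 - 16y + 2y^2.
The AVC parabola has its vertex at y = 16/4 = 4, where AVC = 42 - 16·4 + 2·4^2 = €10.
Since P = €32 ≥ min AVC = €10, price covers variable cost and the firm should produce.
P = MC gives 10 - 32y + 6y^2 = 0, with roots 1/3 and 5. Take the larger (rising MC): y* = 5.
Check: AVC at y = 5 is €12 ≤ P, so revenue covers variable cost.
Profit = P·y − TC = 32·5 − 333 = -€173, a loss, but smaller than the €273 fixed cost the firm would lose by shutting down.

Produce at y = 5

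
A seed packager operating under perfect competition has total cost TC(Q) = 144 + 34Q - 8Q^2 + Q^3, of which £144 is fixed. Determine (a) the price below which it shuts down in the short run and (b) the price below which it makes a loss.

Shutdown price = £18; break-even price = £46

Shutdown price = min AVC. AVC = 34 - 8Q + Q^2, with vertex at Q = 4 and minimum £18.
ATC = 144/Q + 34 - 8Q + Q^2. Setting dATC/dQ = −144/Q^2 − 8 + 2Q = 0 gives Q = 6 (since 2·6^3 − 8·6^2 = 144).
min ATC = 144/6 + 34 − 8·6 + 6^2 = £46. That is the break-even price.
For £18 ≤ P < £46 the firm produces at a loss; below £18 it shuts down.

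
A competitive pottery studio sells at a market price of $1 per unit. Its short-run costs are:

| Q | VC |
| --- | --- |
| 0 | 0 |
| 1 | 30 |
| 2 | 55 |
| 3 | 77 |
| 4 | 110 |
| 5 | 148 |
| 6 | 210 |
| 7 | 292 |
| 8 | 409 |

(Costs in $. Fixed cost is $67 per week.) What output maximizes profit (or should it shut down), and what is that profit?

Q = 0 (shut down); profit = -$67

Profit at each row (π = 1Q − TC): Q=0: -67; Q=1: -96; Q=2: -120; Q=3: -141; Q=4: -173; Q=5: -210; Q=6: -271; Q=7: -352; Q=8: -468.
Profit is highest at Q = 0. Equivalently, the lowest AVC in the table is 77/3 ≈ $25.67 at Q = 3, and P = $1 falls below it — price never covers variable cost, so the firm shuts down and loses only its fixed cost.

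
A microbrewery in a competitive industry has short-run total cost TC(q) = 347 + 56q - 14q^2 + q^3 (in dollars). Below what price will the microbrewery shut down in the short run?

$7 per unit

The firm shuts down when price falls below the minimum of average variable cost. AVC = VC/q = 56 - 14q + q^2.
At the minimum of AVC, MC = AVC. MC = 56 - 28q + 3q^2; setting MC = AVC gives 2q^2 - 14q = 0, so q = 7. min AVC = 7.
The firm shuts down for any P below $7.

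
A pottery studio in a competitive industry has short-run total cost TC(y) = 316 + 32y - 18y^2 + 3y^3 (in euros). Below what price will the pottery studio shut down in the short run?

Short-run supply begins at min AVC. From VC = 32y - 18y^2 + 3y^3, AVC = 32 - 18y + 3y^2.
At the minimum of AVC, MC = AVC. MC = 32 - 36y + 9y^2; setting MC = AVC gives 6y^2 - 18y = 0, so y = 3. min AVC = 5.
So the shutdown price is €5.

€5 per unit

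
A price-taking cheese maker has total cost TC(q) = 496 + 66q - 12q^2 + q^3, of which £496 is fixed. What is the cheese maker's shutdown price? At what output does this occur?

The firm shuts down when price falls below the minimum of average variable cost. AVC = VC/q = 66 - 12q + q^2.
dAVC/dq = -12 + 2q = 0 gives q = 6. min AVC = 66 - 12·6 + 6^2 = 30.
The firm shuts down for any P below £30.

£30 per unit, at q = 6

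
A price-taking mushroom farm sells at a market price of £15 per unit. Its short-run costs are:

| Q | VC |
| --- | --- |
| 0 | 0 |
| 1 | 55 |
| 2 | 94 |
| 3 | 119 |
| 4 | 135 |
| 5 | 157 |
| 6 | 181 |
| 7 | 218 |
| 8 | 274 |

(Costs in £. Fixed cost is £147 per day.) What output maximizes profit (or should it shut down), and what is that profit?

Q = 0 (shut down); profit = -£147

Compute π = P·Q − TC at each output: Q=0: -147; Q=1: -187; Q=2: -211; Q=3: -221; Q=4: -222; Q=5: -229; Q=6: -238; Q=7: -260; Q=8: -301.
Profit is highest at Q = 0. Equivalently, the lowest AVC in the table is 181/6 ≈ £30.17 at Q = 6, and P = £15 falls below it — price never covers variable cost, so the firm shuts down and loses only its fixed cost.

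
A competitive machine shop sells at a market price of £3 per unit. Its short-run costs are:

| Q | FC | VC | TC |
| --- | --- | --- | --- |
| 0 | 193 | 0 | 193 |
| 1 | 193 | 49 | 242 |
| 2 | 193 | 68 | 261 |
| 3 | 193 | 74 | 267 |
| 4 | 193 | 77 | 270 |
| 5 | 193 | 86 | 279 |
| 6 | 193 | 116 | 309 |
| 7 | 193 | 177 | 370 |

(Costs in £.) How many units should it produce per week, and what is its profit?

Profit at each row (π = 3Q − TC): Q=0: -193; Q=1: -239; Q=2: -255; Q=3: -258; Q=4: -258; Q=5: -264; Q=6: -291; Q=7: -349.
Profit is highest at Q = 0. Equivalently, the lowest AVC in the table is 86/5 ≈ £17.20 at Q = 5, and P = £3 falls below it — price never covers variable cost, so the firm shuts down and loses only its fixed cost.

Q = 0 (shut down); profit = -£193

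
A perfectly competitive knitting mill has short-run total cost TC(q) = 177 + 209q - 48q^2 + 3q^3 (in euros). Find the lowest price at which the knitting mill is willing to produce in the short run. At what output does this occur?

The firm shuts down when price falls below the minimum of average variable cost. AVC = VC/q = 209 - 48q + 3q^2.
dAVC/dq = -48 + 6q = 0 gives q = 8. min AVC = 209 - 48·8 + 3·8^2 = 17.
The firm shuts down for any P below €17.

€17 per unit, at q = 8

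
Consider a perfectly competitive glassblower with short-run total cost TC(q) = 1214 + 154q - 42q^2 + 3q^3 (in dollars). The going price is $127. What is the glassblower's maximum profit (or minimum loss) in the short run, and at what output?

Profit = -$242 at q = 9

AVC = 154 - 42q + 3q^2 has its minimum $7 at q = 7; price $127 clears that bar, so the firm operates.
MC = 154 - 84q + 9q^2. Setting P = MC and taking the root on the rising branch gives q* = 9.
TR = 127·9 = 1143. TC = 1214 + 171 = 1385. Profit = 1143 − 1385 = -$242.
By producing, the firm covers all variable cost plus $972 of fixed cost; shutting down would lose the full $1214.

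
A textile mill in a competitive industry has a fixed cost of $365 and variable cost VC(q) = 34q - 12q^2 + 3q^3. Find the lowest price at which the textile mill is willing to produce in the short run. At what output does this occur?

$22 per unit, at q = 2

Short-run supply begins at min AVC. From VC = 34q - 12q^2 + 3q^3, AVC = 34 - 12q + 3q^2.
At the minimum of AVC, MC = AVC. MC = 34 - 24q + 9q^2; setting MC = AVC gives 6q^2 - 12q = 0, so q = 2. min AVC = 22.
The firm shuts down for any P below $22.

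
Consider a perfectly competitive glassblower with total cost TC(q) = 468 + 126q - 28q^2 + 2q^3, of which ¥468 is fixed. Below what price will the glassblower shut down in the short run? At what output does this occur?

¥28 per unit, at q = 7

The shutdown price is the minimum of AVC. VC = 126q - 28q^2 + 2q^3, so AVC = 126 - 28q + 2q^2.
dAVC/dq = -28 + 4q = 0 gives q = 7. min AVC = 126 - 28·7 + 2·7^2 = 28.
For P < ¥28 the firm produces nothing.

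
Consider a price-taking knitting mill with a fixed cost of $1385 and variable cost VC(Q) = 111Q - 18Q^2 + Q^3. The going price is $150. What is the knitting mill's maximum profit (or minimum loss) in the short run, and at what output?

AVC = 111 - 18Q + Q^2; min AVC = $30 at Q = 9. Since P = $150 ≥ min AVC, the firm produces.
With MC = 111 - 36Q + 3Q^2, P = MC on the upward-sloping part at Q* = 13.
TR = 150·13 = 1950. TC = 1385 + 598 = 1983. Profit = 1950 − 1983 = -$33.
By producing, the firm covers all variable cost plus $1352 of fixed cost; shutting down would lose the full $1385.

Profit = -$33 at Q = 13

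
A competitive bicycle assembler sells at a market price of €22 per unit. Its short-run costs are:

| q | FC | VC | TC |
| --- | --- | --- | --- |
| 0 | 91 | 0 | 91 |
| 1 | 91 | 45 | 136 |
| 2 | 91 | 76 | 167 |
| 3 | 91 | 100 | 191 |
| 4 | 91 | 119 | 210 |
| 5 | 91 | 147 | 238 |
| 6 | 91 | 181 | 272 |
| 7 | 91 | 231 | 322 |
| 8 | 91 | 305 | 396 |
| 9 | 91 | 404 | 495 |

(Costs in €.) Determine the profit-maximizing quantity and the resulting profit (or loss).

q = 0 (shut down); profit = -€91

Profit at each row (π = 22q − TC): q=0: -91; q=1: -114; q=2: -123; q=3: -125; q=4: -122; q=5: -128; q=6: -140; q=7: -168; q=8: -220; q=9: -297.
Profit is highest at q = 0. Equivalently, the lowest AVC in the table is 147/5 ≈ €29.40 at q = 5, and P = €22 falls below it — price never covers variable cost, so the firm shuts down and loses only its fixed cost.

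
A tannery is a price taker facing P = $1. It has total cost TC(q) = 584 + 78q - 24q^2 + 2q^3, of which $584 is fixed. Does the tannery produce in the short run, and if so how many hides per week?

Variable cost is VC = 78q - 24q^2 + 2q^3, so AVC = VC/q = 78 - 24q + 2q^2 and MC = dTC/dq = 78 - 48q + 6q^2.
The AVC parabola has its vertex at q = 24/4 = 6, where AVC = 78 - 24·6 + 2·6^2 = $6.
Since P = $1 < min AVC = $6, price fails to cover variable cost at any output.
Best response: produce nothing and absorb the $584 fixed cost.

Shut down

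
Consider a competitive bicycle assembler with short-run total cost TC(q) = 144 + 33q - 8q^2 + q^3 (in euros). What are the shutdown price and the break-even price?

Shutdown price = €17; break-even price = €45

Shutdown price = min AVC. AVC = 33 - 8q + q^2, with vertex at q = 4 and minimum €17.
ATC = 144/q + 33 - 8q + q^2. Setting dATC/dq = −144/q^2 − 8 + 2q = 0 gives q = 6 (since 2·6^3 − 8·6^2 = 144).
min ATC = 144/6 + 33 − 8·6 + 6^2 = €45. That is the break-even price.
Between these two prices the firm operates at a loss; above €45 it earns a profit.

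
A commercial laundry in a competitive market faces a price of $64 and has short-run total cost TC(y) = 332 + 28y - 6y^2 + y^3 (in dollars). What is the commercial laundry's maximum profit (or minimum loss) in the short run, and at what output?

AVC = 28 - 6y + y^2 has its minimum $19 at y = 3; price $64 clears that bar, so the firm operates.
MC = 28 - 12y + 3y^2. Setting P = MC and taking the root on the rising branch gives y* = 6.
TR = 64·6 = 384. TC = 332 + 168 = 500. Profit = 384 − 500 = -$116.
By producing, the firm covers all variable cost plus $216 of fixed cost; shutting down would lose the full $332.

Profit = -$116 at y = 6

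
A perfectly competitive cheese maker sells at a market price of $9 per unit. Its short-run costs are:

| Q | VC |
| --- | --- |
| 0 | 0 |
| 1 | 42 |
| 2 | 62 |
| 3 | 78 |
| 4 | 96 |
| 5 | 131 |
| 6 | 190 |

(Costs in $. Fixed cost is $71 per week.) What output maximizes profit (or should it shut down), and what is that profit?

Tabulate TR − TC: Q=0: -71; Q=1: -104; Q=2: -115; Q=3: -122; Q=4: -131; Q=5: -157; Q=6: -207.
Profit is highest at Q = 0. Equivalently, the lowest AVC in the table is 96/4 ≈ $24 at Q = 4, and P = $9 falls below it — price never covers variable cost, so the firm shuts down and loses only its fixed cost.

Q = 0 (shut down); profit = -$71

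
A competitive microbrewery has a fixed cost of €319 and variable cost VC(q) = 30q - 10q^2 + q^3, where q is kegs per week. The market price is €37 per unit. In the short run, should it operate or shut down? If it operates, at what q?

Produce at q = 7

Variable cost is VC = 30q - 10q^2 + q^3, so AVC = VC/q = 30 - 10q + q^2 and MC = dTC/dq = 30 - 20q + 3q^2.
AVC hits its minimum where MC = AVC, at q = 5, giving min AVC = 30 - 10·5 + 5^2 = €5.
P = €37 exceeds min AVC = €5, so the firm stays open.
Solving P = MC: -7 - 20q + 3q^2 = 0 ⇒ q = -1/3 or 7. On the upward-sloping branch, q* = 7.
Check: AVC at q = 7 is €9 ≤ P, so revenue covers variable cost.
Profit = P·q − TC = 37·7 − 382 = -€123, a loss, but smaller than the €319 fixed cost the firm would lose by shutting down.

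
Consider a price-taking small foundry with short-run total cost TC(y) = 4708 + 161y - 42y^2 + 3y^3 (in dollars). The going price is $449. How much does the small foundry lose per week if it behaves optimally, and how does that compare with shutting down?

AVC = 161 - 42y + 3y^2 has its minimum $14 at y = 7; price $449 clears that bar, so the firm operates.
With MC = 161 - 84y + 9y^2, P = MC on the upward-sloping part at y* = 12.
TR = 449·12 = 5388. TC = 4708 + 1068 = 5776. Profit = 5388 − 5776 = -$388.
By producing, the firm covers all variable cost plus $4320 of fixed cost; shutting down would lose the full $4708.

Profit = -$388 at y = 12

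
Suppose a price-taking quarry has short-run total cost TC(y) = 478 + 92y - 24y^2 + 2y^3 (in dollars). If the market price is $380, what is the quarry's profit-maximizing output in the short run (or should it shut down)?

From TC, MC = TC'(y) = 92 - 48y + 6y^2 and AVC = VC/y = 92 - 24y + 2y^2.
The AVC parabola has its vertex at y = 24/4 = 6, where AVC = 92 - 24·6 + 2·6^2 = $20.
Because $380 ≥ $20, revenue can cover variable cost; the firm operates.
P = MC gives -288 - 48y + 6y^2 = 0, with roots -4 and 12. Take the larger (rising MC): y* = 12.
Check: AVC at y = 12 is $92 ≤ P, so revenue covers variable cost.
Profit = P·y − TC = 380·12 − 1582 = $2978.

Produce at y = 12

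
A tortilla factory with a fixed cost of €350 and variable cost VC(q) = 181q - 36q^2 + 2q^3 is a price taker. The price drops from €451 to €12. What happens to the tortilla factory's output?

Output falls from 15 to 0 (the firm shuts down)

AVC = 181 - 36q + 2q^2, minimized at q = 9 where min AVC = €19. MC = 181 - 72q + 6q^2.
With P = €451 above the shutdown price, P = MC gives q = 15.
At P = €12 < min AVC = €19, price no longer covers variable cost at any output, so the firm shuts down: q = 0.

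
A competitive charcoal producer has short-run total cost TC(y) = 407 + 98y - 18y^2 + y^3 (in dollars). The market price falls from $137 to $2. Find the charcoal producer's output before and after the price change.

Output falls from 13 to 0 (the firm shuts down)

MC = 98 - 36y + 3y^2; the shutdown threshold is min AVC = $17 (at y = 9).
At P = $137 ≥ min AVC, set P = MC on the rising branch: y = 13.
At P = $2 < min AVC = $17, price no longer covers variable cost at any output, so the firm shuts down: y = 0.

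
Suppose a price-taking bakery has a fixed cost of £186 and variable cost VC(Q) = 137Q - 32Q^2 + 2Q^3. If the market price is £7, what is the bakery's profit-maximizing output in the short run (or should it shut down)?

From TC, MC = TC'(Q) = 137 - 64Q + 6Q^2 and AVC = VC/Q = 137 - 32Q + 2Q^2.
The AVC parabola has its vertex at Q = 32/4 = 8, where AVC = 137 - 32·8 + 2·8^2 = £9.
With P < min AVC (£7 < £9), every unit sold adds to the loss.
Shutting down limits the loss to fixed cost, £186.

Shut down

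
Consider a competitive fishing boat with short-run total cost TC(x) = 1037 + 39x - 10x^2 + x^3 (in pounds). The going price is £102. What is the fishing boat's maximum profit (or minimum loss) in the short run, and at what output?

AVC = 39 - 10x + x^2 has its minimum £14 at x = 5; price £102 clears that bar, so the firm operates.
With MC = 39 - 20x + 3x^2, P = MC on the upward-sloping part at x* = 9.
TR = 102·9 = 918. TC = 1037 + 270 = 1307. Profit = 918 − 1307 = -£389.
Shutting down would mean losing the fixed cost of £1037, so operating at a loss of £389 is better by £648.

Profit = -£389 at x = 9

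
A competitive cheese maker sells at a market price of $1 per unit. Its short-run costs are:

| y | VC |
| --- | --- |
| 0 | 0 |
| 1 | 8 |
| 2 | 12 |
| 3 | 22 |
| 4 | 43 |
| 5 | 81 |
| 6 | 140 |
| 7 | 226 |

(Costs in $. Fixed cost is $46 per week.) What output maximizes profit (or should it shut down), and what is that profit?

y = 0 (shut down); profit = -$46

Compute π = P·y − TC at each output: y=0: -46; y=1: -53; y=2: -56; y=3: -65; y=4: -85; y=5: -122; y=6: -180; y=7: -265.
Profit is highest at y = 0. Equivalently, the lowest AVC in the table is 12/2 ≈ $6 at y = 2, and P = $1 falls below it — price never covers variable cost, so the firm shuts down and loses only its fixed cost.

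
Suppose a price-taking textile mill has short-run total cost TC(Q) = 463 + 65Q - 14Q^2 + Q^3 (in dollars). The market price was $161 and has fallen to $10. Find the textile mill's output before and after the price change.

Output falls from 12 to 0 (the firm shuts down)

MC = 65 - 28Q + 3Q^2; the shutdown threshold is min AVC = $16 (at Q = 7).
At P = $161 ≥ min AVC, set P = MC on the rising branch: Q = 12.
At P = $10 < min AVC = $16, price no longer covers variable cost at any output, so the firm shuts down: Q = 0.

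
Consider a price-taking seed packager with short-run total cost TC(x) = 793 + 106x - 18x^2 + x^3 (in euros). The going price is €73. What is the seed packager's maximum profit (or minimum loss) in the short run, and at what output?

AVC = 106 - 18x + x^2; min AVC = €25 at x = 9. Since P = €73 ≥ min AVC, the firm produces.
With MC = 106 - 36x + 3x^2, P = MC on the upward-sloping part at x* = 11.
TR = 73·11 = 803. TC = 793 + 319 = 1112. Profit = 803 − 1112 = -€309.
By producing, the firm covers all variable cost plus €484 of fixed cost; shutting down would lose the full €793.

Profit = -€309 at x = 11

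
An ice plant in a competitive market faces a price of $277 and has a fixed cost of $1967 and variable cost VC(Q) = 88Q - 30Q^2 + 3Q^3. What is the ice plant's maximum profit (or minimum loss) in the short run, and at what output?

Profit = -$23 at Q = 9

AVC = 88 - 30Q + 3Q^2 has its minimum $13 at Q = 5; price $277 clears that bar, so the firm operates.
With MC = 88 - 60Q + 9Q^2, P = MC on the upward-sloping part at Q* = 9.
TR = 277·9 = 2493. TC = 1967 + 549 = 2516. Profit = 2493 − 2516 = -$23.
That loss of $23 beats the $1967 the firm would lose by shutting down; producing recovers $1944 of fixed cost.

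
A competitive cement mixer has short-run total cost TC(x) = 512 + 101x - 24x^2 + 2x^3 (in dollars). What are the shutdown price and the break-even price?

AVC = 101 - 24x + 2x^2; minimized at x = 6, giving min AVC = $29. That is the shutdown price.
ATC = 512/x + 101 - 24x + 2x^2. Setting dATC/dx = −512/x^2 − 24 + 4x = 0 gives x = 8 (since 4·8^3 − 24·8^2 = 512).
min ATC = 512/8 + 101 − 24·8 + 2·8^2 = $101. That is the break-even price.
For $29 ≤ P < $101 the firm produces at a loss; below $29 it shuts down.

Shutdown price = $29; break-even price = $101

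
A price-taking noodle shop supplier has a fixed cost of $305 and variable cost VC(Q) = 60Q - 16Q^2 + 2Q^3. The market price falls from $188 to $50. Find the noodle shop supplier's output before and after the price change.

AVC = 60 - 16Q + 2Q^2, minimized at Q = 4 where min AVC = $28. MC = 60 - 32Q + 6Q^2.
At P = $188 ≥ min AVC, set P = MC on the rising branch: Q = 8.
At P = $50 ≥ min AVC, set P = MC: Q = 5. The firm stays open but cuts output.

Output falls from 8 to 5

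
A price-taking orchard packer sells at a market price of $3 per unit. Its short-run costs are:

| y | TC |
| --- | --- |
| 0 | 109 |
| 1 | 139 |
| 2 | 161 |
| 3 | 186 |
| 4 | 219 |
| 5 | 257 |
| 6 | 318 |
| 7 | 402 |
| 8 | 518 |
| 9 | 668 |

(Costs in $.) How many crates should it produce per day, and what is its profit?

Compute π = P·y − TC at each output: y=0: -109; y=1: -136; y=2: -155; y=3: -177; y=4: -207; y=5: -242; y=6: -300; y=7: -381; y=8: -494; y=9: -641.
Profit is highest at y = 0. Equivalently, the lowest AVC in the table is 77/3 ≈ $25.67 at y = 3, and P = $3 falls below it — price never covers variable cost, so the firm shuts down and loses only its fixed cost.

y = 0 (shut down); profit = -$109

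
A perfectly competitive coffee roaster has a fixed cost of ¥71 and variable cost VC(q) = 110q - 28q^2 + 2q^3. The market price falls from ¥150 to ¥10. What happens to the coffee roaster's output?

AVC = 110 - 28q + 2q^2, minimized at q = 7 where min AVC = ¥12. MC = 110 - 56q + 6q^2.
With P = ¥150 above the shutdown price, P = MC gives q = 10.
At P = ¥10 < min AVC = ¥12, price no longer covers variable cost at any output, so the firm shuts down: q = 0.

Output falls from 10 to 0 (the firm shuts down)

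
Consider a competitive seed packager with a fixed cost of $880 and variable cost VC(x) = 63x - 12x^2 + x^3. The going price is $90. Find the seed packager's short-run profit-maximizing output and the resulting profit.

AVC = 63 - 12x + x^2 has its minimum $27 at x = 6; price $90 clears that bar, so the firm operates.
MC = 63 - 24x + 3x^2. Setting P = MC and taking the root on the rising branch gives x* = 9.
TR = 90·9 = 810. TC = 880 + 324 = 1204. Profit = 810 − 1204 = -$394.
By producing, the firm covers all variable cost plus $486 of fixed cost; shutting down would lose the full $880.

Profit = -$394 at x = 9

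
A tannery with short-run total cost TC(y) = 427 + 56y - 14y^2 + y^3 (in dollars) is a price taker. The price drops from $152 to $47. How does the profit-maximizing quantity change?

AVC = 56 - 14y + y^2, minimized at y = 7 where min AVC = $7. MC = 56 - 28y + 3y^2.
At P = $152 ≥ min AVC, set P = MC on the rising branch: y = 12.
At P = $47 ≥ min AVC, set P = MC: y = 9. The firm stays open but cuts output.

Output falls from 12 to 9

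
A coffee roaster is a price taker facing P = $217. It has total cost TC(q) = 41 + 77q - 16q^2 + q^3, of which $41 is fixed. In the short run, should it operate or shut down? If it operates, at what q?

Produce at q = 14

Variable cost is VC = 77q - 16q^2 + q^3, so AVC = VC/q = 77 - 16q + q^2 and MC = dTC/dq = 77 - 32q + 3q^2.
AVC is minimized where dAVC/dq = -16 + 2q = 0, at q = 8; min AVC = 77 - 16·8 + 8^2 = $13.
Because $217 ≥ $13, revenue can cover variable cost; the firm operates.
P = MC gives -140 - 32q + 3q^2 = 0, with roots -10/3 and 14. Take the larger (rising MC): q* = 14.
Check: AVC at q = 14 is $49 ≤ P, so revenue covers variable cost.
Profit = P·q − TC = 217·14 − 727 = $2311.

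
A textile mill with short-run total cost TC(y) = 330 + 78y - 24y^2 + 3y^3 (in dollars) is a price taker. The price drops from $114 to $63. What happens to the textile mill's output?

MC = 78 - 48y + 9y^2; the shutdown threshold is min AVC = $30 (at y = 4).
With P = $114 above the shutdown price, P = MC gives y = 6.
At P = $63 ≥ min AVC, set P = MC: y = 5. The firm stays open but cuts output.

Output falls from 6 to 5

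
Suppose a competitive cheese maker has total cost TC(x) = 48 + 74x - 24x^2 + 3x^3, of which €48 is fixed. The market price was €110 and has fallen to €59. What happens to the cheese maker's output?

Output falls from 6 to 5

MC = 74 - 48x + 9x^2; the shutdown threshold is min AVC = €26 (at x = 4).
With P = €110 above the shutdown price, P = MC gives x = 6.
At P = €59 ≥ min AVC, set P = MC: x = 5. The firm stays open but cuts output.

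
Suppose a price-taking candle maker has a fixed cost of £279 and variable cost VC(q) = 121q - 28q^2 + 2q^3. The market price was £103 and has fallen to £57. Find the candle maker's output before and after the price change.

AVC = 121 - 28q + 2q^2, minimized at q = 7 where min AVC = £23. MC = 121 - 56q + 6q^2.
At P = £103 ≥ min AVC, set P = MC on the rising branch: q = 9.
At P = £57 ≥ min AVC, set P = MC: q = 8. The firm stays open but cuts output.

Output falls from 9 to 8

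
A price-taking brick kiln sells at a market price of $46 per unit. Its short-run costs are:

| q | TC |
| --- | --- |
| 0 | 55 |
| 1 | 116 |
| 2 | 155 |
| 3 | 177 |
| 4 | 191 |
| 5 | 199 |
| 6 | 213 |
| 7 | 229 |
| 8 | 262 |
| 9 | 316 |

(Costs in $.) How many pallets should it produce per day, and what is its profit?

q = 8; profit = $106

Compute π = P·q − TC at each output: q=0: -55; q=1: -70; q=2: -63; q=3: -39; q=4: -7; q=5: 31; q=6: 63; q=7: 93; q=8: 106; q=9: 98.
Profit is maximized at q = 8. AVC there is 207/8 = $25.88 ≤ P, so producing beats shutting down (which would give -$55).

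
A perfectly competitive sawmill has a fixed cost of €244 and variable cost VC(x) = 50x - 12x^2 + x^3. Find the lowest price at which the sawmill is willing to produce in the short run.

€14 per unit

The firm shuts down when price falls below the minimum of average variable cost. AVC = VC/x = 50 - 12x + x^2.
dAVC/dx = -12 + 2x = 0 gives x = 6. min AVC = 50 - 12·6 + 6^2 = 14.
For P < €14 the firm produces nothing.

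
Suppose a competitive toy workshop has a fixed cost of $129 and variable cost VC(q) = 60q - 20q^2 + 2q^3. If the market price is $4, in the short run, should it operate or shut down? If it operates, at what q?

Variable cost is VC = 60q - 20q^2 + 2q^3, so AVC = VC/q = 60 - 20q + 2q^2 and MC = dTC/dq = 60 - 40q + 6q^2.
The AVC parabola has its vertex at q = 20/4 = 5, where AVC = 60 - 20·5 + 2·5^2 = $10.
With P < min AVC ($4 < $10), every unit sold adds to the loss.
The firm minimizes its loss by shutting down and losing only its fixed cost of $129.

Shut down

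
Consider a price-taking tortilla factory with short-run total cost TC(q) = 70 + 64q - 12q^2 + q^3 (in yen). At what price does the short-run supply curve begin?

Short-run supply begins at min AVC. From VC = 64q - 12q^2 + q^3, AVC = 64 - 12q + q^2.
dAVC/dq = -12 + 2q = 0 gives q = 6. min AVC = 64 - 12·6 + 6^2 = 28.
So the shutdown price is ¥28.

¥28 per unit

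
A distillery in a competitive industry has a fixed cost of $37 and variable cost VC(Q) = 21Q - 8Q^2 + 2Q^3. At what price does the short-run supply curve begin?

Short-run supply begins at min AVC. From VC = 21Q - 8Q^2 + 2Q^3, AVC = 21 - 8Q + 2Q^2.
dAVC/dQ = -8 + 4Q = 0 gives Q = 2. min AVC = 21 - 8·2 + 2·2^2 = 13.
For P < $13 the firm produces nothing.

$13 per unit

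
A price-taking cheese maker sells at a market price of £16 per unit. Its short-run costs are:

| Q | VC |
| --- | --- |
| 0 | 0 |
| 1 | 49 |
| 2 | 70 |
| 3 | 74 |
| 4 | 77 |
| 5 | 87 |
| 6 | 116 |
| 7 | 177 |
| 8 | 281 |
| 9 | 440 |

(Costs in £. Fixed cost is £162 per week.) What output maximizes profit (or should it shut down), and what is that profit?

Tabulate TR − TC: Q=0: -162; Q=1: -195; Q=2: -200; Q=3: -188; Q=4: -175; Q=5: -169; Q=6: -182; Q=7: -227; Q=8: -315; Q=9: -458.
Profit is highest at Q = 0. Equivalently, the lowest AVC in the table is 87/5 ≈ £17.40 at Q = 5, and P = £16 falls below it — price never covers variable cost, so the firm shuts down and loses only its fixed cost.

Q = 0 (shut down); profit = -£162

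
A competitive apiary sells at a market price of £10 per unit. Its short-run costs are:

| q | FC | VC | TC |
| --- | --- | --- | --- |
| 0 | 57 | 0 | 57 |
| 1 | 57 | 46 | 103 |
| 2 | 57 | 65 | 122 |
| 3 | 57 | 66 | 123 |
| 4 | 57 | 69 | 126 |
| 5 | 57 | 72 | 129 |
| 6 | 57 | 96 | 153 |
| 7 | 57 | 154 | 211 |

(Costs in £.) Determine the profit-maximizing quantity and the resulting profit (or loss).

Tabulate TR − TC: q=0: -57; q=1: -93; q=2: -102; q=3: -93; q=4: -86; q=5: -79; q=6: -93; q=7: -141.
Profit is highest at q = 0. Equivalently, the lowest AVC in the table is 72/5 ≈ £14.40 at q = 5, and P = £10 falls below it — price never covers variable cost, so the firm shuts down and loses only its fixed cost.

q = 0 (shut down); profit = -£57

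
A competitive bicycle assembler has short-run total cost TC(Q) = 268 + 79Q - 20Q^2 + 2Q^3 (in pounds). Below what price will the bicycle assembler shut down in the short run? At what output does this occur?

The firm shuts down when price falls below the minimum of average variable cost. AVC = VC/Q = 79 - 20Q + 2Q^2.
At the minimum of AVC, MC = AVC. MC = 79 - 40Q + 6Q^2; setting MC = AVC gives 4Q^2 - 20Q = 0, so Q = 5. min AVC = 29.
The firm shuts down for any P below £29.

£29 per unit, at Q = 5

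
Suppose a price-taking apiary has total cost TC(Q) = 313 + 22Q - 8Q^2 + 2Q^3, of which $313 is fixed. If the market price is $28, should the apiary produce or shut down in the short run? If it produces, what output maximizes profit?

Produce at Q = 3

Variable cost is VC = 22Q - 8Q^2 + 2Q^3, so AVC = VC/Q = 22 - 8Q + 2Q^2 and MC = dTC/dQ = 22 - 16Q + 6Q^2.
AVC is minimized where dAVC/dQ = -8 + 4Q = 0, at Q = 2; min AVC = 22 - 8·2 + 2·2^2 = $14.
P = $28 exceeds min AVC = $14, so the firm stays open.
Set P = MC: 28 = 22 - 16Q + 6Q^2 → -6 - 16Q + 6Q^2 = 0. The roots are Q = -1/3 and Q = 3; the profit-maximizing output is on the rising part of MC, so Q* = 3.
Check: AVC at Q = 3 is $16 ≤ P, so revenue covers variable cost.
Profit = P·Q − TC = 28·3 − 361 = -$277, a loss, but smaller than the $313 fixed cost the firm would lose by shutting down.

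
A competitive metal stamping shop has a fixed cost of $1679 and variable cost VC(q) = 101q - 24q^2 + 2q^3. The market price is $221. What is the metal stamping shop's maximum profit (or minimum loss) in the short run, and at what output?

AVC = 101 - 24q + 2q^2; min AVC = $29 at q = 6. Since P = $221 ≥ min AVC, the firm produces.
MC = 101 - 48q + 6q^2. Setting P = MC and taking the root on the rising branch gives q* = 10.
TR = 221·10 = 2210. TC = 1679 + 610 = 2289. Profit = 2210 − 2289 = -$79.
Shutting down would mean losing the fixed cost of $1679, so operating at a loss of $79 is better by $1600.

Profit = -$79 at q = 10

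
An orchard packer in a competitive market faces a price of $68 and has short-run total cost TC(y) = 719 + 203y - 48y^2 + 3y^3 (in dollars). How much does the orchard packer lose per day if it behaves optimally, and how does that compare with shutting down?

Profit = -$233 at y = 9

AVC = 203 - 48y + 3y^2; min AVC = $11 at y = 8. Since P = $68 ≥ min AVC, the firm produces.
MC = 203 - 96y + 9y^2. Setting P = MC and taking the root on the rising branch gives y* = 9.
TR = 68·9 = 612. TC = 719 + 126 = 845. Profit = 612 − 845 = -$233.
By producing, the firm covers all variable cost plus $486 of fixed cost; shutting down would lose the full $719.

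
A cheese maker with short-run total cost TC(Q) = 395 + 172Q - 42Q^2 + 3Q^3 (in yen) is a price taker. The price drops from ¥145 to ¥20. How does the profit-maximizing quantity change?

Output falls from 9 to 0 (the firm shuts down)

MC = 172 - 84Q + 9Q^2; the shutdown threshold is min AVC = ¥25 (at Q = 7).
With P = ¥145 above the shutdown price, P = MC gives Q = 9.
At P = ¥20 < min AVC = ¥25, price no longer covers variable cost at any output, so the firm shuts down: Q = 0.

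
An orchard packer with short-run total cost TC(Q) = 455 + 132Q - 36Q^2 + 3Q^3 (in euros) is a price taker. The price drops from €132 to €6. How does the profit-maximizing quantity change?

Output falls from 8 to 0 (the firm shuts down)

MC = 132 - 72Q + 9Q^2; the shutdown threshold is min AVC = €24 (at Q = 6).
At P = €132 ≥ min AVC, set P = MC on the rising branch: Q = 8.
At P = €6 < min AVC = €24, price no longer covers variable cost at any output, so the firm shuts down: Q = 0.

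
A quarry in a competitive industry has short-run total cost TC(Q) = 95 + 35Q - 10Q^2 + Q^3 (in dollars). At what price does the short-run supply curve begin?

The firm shuts down when price falls below the minimum of average variable cost. AVC = VC/Q = 35 - 10Q + Q^2.
dAVC/dQ = -10 + 2Q = 0 gives Q = 5. min AVC = 35 - 10·5 + 5^2 = 10.
The firm shuts down for any P below $10.

$10 per unit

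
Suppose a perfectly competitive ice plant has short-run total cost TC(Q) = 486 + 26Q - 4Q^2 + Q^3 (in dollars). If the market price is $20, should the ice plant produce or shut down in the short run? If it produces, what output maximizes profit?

Shut down

Variable cost is VC = 26Q - 4Q^2 + Q^3, so AVC = VC/Q = 26 - 4Q + Q^2 and MC = dTC/dQ = 26 - 8Q + 3Q^2.
The AVC parabola has its vertex at Q = 4/2 = 2, where AVC = 26 - 4·2 + 2^2 = $22.
P = $20 lies below min AVC = $22; no output level covers variable cost.
Shutting down limits the loss to fixed cost, $486.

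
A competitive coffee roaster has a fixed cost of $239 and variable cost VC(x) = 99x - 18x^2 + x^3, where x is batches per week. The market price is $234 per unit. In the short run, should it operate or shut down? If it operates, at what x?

Produce at x = 15

Variable cost is VC = 99x - 18x^2 + x^3, so AVC = VC/x = 99 - 18x + x^2 and MC = dTC/dx = 99 - 36x + 3x^2.
AVC hits its minimum where MC = AVC, at x = 9, giving min AVC = 99 - 18·9 + 9^2 = $18.
Because $234 ≥ $18, revenue can cover variable cost; the firm operates.
P = MC gives -135 - 36x + 3x^2 = 0, with roots -3 and 15. Take the larger (rising MC): x* = 15.
Check: AVC at x = 15 is $54 ≤ P, so revenue covers variable cost.
Profit = P·x − TC = 234·15 − 1049 = $2461.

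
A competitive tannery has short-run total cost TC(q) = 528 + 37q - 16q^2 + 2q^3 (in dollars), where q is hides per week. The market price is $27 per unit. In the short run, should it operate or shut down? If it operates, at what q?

Strip out fixed cost: VC = 37q - 16q^2 + 2q^3. Then AVC = 37 - 16q + 2q^2 and MC = 37 - 32q + 6q^2.
AVC is minimized where dAVC/dq = -16 + 4q = 0, at q = 4; min AVC = 37 - 16·4 + 2·4^2 = $5.
Since P = $27 ≥ min AVC = $5, price covers variable cost and the firm should produce.
Solving P = MC: 10 - 32q + 6q^2 = 0 ⇒ q = 1/3 or 5. On the upward-sloping branch, q* = 5.
Check: AVC at q = 5 is $7 ≤ P, so revenue covers variable cost.
Profit = P·q − TC = 27·5 − 563 = -$428, a loss, but smaller than the $528 fixed cost the firm would lose by shutting down.

Produce at q = 5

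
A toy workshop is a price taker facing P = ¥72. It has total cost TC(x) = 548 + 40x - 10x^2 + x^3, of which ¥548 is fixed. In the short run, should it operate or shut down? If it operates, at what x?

Produce at x = 8

From TC, MC = TC'(x) = 40 - 20x + 3x^2 and AVC = VC/x = 40 - 10x + x^2.
AVC is minimized where dAVC/dx = -10 + 2x = 0, at x = 5; min AVC = 40 - 10·5 + 5^2 = ¥15.
Because ¥72 ≥ ¥15, revenue can cover variable cost; the firm operates.
P = MC gives -32 - 20x + 3x^2 = 0, with roots -4/3 and 8. Take the larger (rising MC): x* = 8.
Check: AVC at x = 8 is ¥24 ≤ P, so revenue covers variable cost.
Profit = P·x − TC = 72·8 − 740 = -¥164, a loss, but smaller than the ¥548 fixed cost the firm would lose by shutting down.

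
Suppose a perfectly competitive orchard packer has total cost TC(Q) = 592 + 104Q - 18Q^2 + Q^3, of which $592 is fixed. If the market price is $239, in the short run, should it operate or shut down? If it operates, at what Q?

Produce at Q = 15

From TC, MC = TC'(Q) = 104 - 36Q + 3Q^2 and AVC = VC/Q = 104 - 18Q + Q^2.
The AVC parabola has its vertex at Q = 18/2 = 9, where AVC = 104 - 18·9 + 9^2 = $23.
P = $239 exceeds min AVC = $23, so the firm stays open.
P = MC gives -135 - 36Q + 3Q^2 = 0, with roots -3 and 15. Take the larger (rising MC): Q* = 15.
Check: AVC at Q = 15 is $59 ≤ P, so revenue covers variable cost.
Profit = P·Q − TC = 239·15 − 1477 = $2108.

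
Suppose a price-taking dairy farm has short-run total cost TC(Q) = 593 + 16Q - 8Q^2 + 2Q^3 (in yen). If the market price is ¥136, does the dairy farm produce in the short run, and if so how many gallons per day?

Variable cost is VC = 16Q - 8Q^2 + 2Q^3, so AVC = VC/Q = 16 - 8Q + 2Q^2 and MC = dTC/dQ = 16 - 16Q + 6Q^2.
AVC is minimized where dAVC/dQ = -8 + 4Q = 0, at Q = 2; min AVC = 16 - 8·2 + 2·2^2 = ¥8.
Since P = ¥136 ≥ min AVC = ¥8, price covers variable cost and the firm should produce.
P = MC gives -120 - 16Q + 6Q^2 = 0, with roots -10/3 and 6. Take the larger (rising MC): Q* = 6.
Check: AVC at Q = 6 is ¥40 ≤ P, so revenue covers variable cost.
Profit = P·Q − TC = 136·6 − 833 = -¥17, a loss, but smaller than the ¥593 fixed cost the firm would lose by shutting down.

Produce at Q = 6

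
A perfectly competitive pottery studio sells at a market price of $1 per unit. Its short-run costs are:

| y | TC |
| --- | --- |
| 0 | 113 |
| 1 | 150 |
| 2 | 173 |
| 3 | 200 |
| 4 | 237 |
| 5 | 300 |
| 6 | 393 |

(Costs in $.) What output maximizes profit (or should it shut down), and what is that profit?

y = 0 (shut down); profit = -$113

Profit at each row (π = 1y − TC): y=0: -113; y=1: -149; y=2: -171; y=3: -197; y=4: -233; y=5: -295; y=6: -387.
Profit is highest at y = 0. Equivalently, the lowest AVC in the table is 87/3 ≈ $29 at y = 3, and P = $1 falls below it — price never covers variable cost, so the firm shuts down and loses only its fixed cost.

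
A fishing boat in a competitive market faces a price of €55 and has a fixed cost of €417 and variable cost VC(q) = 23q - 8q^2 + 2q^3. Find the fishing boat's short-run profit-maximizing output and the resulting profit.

AVC = 23 - 8q + 2q^2; min AVC = €15 at q = 2. Since P = €55 ≥ min AVC, the firm produces.
MC = 23 - 16q + 6q^2. Setting P = MC and taking the root on the rising branch gives q* = 4.
TR = 55·4 = 220. TC = 417 + 92 = 509. Profit = 220 − 509 = -€289.
By producing, the firm covers all variable cost plus €128 of fixed cost; shutting down would lose the full €417.

Profit = -€289 at q = 4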